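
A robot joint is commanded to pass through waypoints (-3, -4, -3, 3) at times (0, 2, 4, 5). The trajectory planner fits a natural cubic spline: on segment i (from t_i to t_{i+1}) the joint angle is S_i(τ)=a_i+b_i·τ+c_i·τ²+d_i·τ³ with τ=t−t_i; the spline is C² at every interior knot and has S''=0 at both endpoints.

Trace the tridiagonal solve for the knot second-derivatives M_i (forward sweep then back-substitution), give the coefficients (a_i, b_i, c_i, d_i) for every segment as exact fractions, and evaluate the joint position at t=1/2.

Δ: Δ0=-1/2, Δ1=1/2, Δ2=6
row 1: diag=8, rhs=6; c'=1/4, d'=3/4
row 2: denom=6−2·1/4=11/2; d'=(33−2·3/4)/(11/2)=63/11
back: M2=63/11
back: M1=3/4−1/4·63/11=-15/22
M: M0=0, M1=-15/22, M2=63/11, M3=0
seg 0: a=-3, c=M0/2=0, d=(M1−M0)/(6·2)=-5/88, b=Δ0−h0·(2M0+M1)/6=-3/11
seg 1: a=-4, c=M1/2=-15/44, d=(M2−M1)/(6·2)=47/88, b=Δ1−h1·(2M1+M2)/6=-21/22
seg 2: a=-3, c=M2/2=63/22, d=(M3−M2)/(6·1)=-21/22, b=Δ2−h2·(2M2+M3)/6=45/11
t_q=1/2 → seg 0, τ=1/2; S=-3+-3/11·τ+0·τ²+-5/88·τ³=-2213/704

  seg 0: a=-3 b=-3/11 c=0 d=-5/88
  seg 1: a=-4 b=-21/22 c=-15/44 d=47/88
  seg 2: a=-3 b=45/11 c=63/22 d=-21/22
S(1/2) = -2213/704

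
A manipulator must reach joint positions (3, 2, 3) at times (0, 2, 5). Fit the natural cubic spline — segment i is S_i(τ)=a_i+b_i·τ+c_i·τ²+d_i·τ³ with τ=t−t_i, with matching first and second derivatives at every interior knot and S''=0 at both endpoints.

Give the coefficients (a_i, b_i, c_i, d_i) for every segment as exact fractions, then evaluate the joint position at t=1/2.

  seg 0: a=3 b=-2/3 c=0 d=1/24
  seg 1: a=2 b=-1/6 c=1/4 d=-1/36
S(1/2) = 171/64

Δ: Δ0=-1/2, Δ1=1/3
row 1: diag=10, rhs=5; c'=3/10, d'=1/2
back: M1=1/2
M: M0=0, M1=1/2, M2=0
seg 0: a=3, c=M0/2=0, d=(M1−M0)/(6·2)=1/24, b=Δ0−h0·(2M0+M1)/6=-2/3
seg 1: a=2, c=M1/2=1/4, d=(M2−M1)/(6·3)=-1/36, b=Δ1−h1·(2M1+M2)/6=-1/6
t_q=1/2 → seg 0, τ=1/2; S=3+-2/3·τ+0·τ²+1/24·τ³=171/64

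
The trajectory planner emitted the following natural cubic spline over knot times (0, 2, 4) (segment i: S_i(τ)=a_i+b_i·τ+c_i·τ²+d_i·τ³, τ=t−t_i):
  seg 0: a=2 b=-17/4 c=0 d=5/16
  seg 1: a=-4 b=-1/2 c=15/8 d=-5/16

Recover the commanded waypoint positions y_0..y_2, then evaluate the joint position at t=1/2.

y_0 = S_0(0) = a_0 = 2
y_1 = S_1(0) = a_1 = -4
y_2 = S_1(2) = 0
t_q=1/2 is in segment 0 (τ=1/2); S_0(τ)=-11/128

y_0=2 y_1=-4 y_2=0
S(1/2) = -11/128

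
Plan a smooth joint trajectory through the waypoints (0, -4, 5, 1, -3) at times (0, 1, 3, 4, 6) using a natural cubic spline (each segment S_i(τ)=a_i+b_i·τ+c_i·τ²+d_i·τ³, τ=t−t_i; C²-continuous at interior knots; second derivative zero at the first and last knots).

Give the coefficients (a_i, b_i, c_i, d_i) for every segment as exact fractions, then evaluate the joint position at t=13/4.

Δ: Δ0=-4, Δ1=9/2, Δ2=-4, Δ3=-2
row 1: diag=6, rhs=51; c'=1/3, d'=17/2
row 2: denom=6−2·1/3=16/3; d'=(-51−2·17/2)/(16/3)=-51/4
row 3: denom=6−1·3/16=93/16; d'=(12−1·-51/4)/(93/16)=132/31
back: M3=132/31
back: M2=-51/4−3/16·132/31=-420/31
back: M1=17/2−1/3·-420/31=807/62
M: M0=0, M1=807/62, M2=-420/31, M3=132/31, M4=0
seg 0: a=0, c=M0/2=0, d=(M1−M0)/(6·1)=269/124, b=Δ0−h0·(2M0+M1)/6=-765/124
seg 1: a=-4, c=M1/2=807/124, d=(M2−M1)/(6·2)=-549/248, b=Δ1−h1·(2M1+M2)/6=21/62
seg 2: a=5, c=M2/2=-210/31, d=(M3−M2)/(6·1)=92/31, b=Δ2−h2·(2M2+M3)/6=-6/31
seg 3: a=1, c=M3/2=66/31, d=(M4−M3)/(6·2)=-11/31, b=Δ3−h3·(2M3+M4)/6=-150/31
t_q=13/4 → seg 2, τ=1/4; S=5+-6/31·τ+-210/31·τ²+92/31·τ³=2269/496

  seg 0: a=0 b=-765/124 c=0 d=269/124
  seg 1: a=-4 b=21/62 c=807/124 d=-549/248
  seg 2: a=5 b=-6/31 c=-210/31 d=92/31
  seg 3: a=1 b=-150/31 c=66/31 d=-11/31
S(13/4) = 2269/496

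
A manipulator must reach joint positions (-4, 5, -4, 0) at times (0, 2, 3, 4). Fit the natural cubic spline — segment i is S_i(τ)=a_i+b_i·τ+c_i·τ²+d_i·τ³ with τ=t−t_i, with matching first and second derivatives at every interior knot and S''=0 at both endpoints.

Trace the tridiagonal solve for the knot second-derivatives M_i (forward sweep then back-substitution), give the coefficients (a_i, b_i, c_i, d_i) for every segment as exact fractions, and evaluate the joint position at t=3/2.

Δ: Δ0=9/2, Δ1=-9, Δ2=4
row 1: diag=6, rhs=-81; c'=1/6, d'=-27/2
row 2: denom=4−1·1/6=23/6; d'=(78−1·-27/2)/(23/6)=549/23
back: M2=549/23
back: M1=-27/2−1/6·549/23=-402/23
M: M0=0, M1=-402/23, M2=549/23, M3=0
seg 0: a=-4, c=M0/2=0, d=(M1−M0)/(6·2)=-67/46, b=Δ0−h0·(2M0+M1)/6=475/46
seg 1: a=5, c=M1/2=-201/23, d=(M2−M1)/(6·1)=317/46, b=Δ1−h1·(2M1+M2)/6=-329/46
seg 2: a=-4, c=M2/2=549/46, d=(M3−M2)/(6·1)=-183/46, b=Δ2−h2·(2M2+M3)/6=-91/23
t_q=3/2 → seg 0, τ=3/2; S=-4+475/46·τ+0·τ²+-67/46·τ³=2419/368

  seg 0: a=-4 b=475/46 c=0 d=-67/46
  seg 1: a=5 b=-329/46 c=-201/23 d=317/46
  seg 2: a=-4 b=-91/23 c=549/46 d=-183/46
S(3/2) = 2419/368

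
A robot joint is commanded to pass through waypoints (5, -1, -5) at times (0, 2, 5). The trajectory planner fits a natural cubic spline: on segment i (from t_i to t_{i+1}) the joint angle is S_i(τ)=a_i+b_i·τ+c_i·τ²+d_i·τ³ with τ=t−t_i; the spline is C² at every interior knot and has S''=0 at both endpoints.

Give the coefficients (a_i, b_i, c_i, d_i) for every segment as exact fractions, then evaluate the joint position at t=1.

  seg 0: a=5 b=-10/3 c=0 d=1/12
  seg 1: a=-1 b=-7/3 c=1/2 d=-1/18
S(1) = 7/4

Δ: Δ0=-3, Δ1=-4/3
row 1: diag=10, rhs=10; c'=3/10, d'=1
back: M1=1
M: M0=0, M1=1, M2=0
seg 0: a=5, c=M0/2=0, d=(M1−M0)/(6·2)=1/12, b=Δ0−h0·(2M0+M1)/6=-10/3
seg 1: a=-1, c=M1/2=1/2, d=(M2−M1)/(6·3)=-1/18, b=Δ1−h1·(2M1+M2)/6=-7/3
t_q=1 → seg 0, τ=1; S=5+-10/3·τ+0·τ²+1/12·τ³=7/4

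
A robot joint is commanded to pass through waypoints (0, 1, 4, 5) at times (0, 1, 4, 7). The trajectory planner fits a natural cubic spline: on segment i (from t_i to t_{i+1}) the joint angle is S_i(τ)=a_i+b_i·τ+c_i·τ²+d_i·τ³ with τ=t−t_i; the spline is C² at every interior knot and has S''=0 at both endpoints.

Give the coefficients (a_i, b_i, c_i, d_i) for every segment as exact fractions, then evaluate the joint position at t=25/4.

  seg 0: a=0 b=85/87 c=0 d=2/87
  seg 1: a=1 b=91/87 c=2/29 d=-22/783
  seg 2: a=4 b=61/87 c=-16/87 d=16/783
S(25/4) = 283/58

Δ: Δ0=1, Δ1=1, Δ2=1/3
row 1: diag=8, rhs=0; c'=3/8, d'=0
row 2: denom=12−3·3/8=87/8; d'=(-4−3·0)/(87/8)=-32/87
back: M2=-32/87
back: M1=0−3/8·-32/87=4/29
M: M0=0, M1=4/29, M2=-32/87, M3=0
seg 0: a=0, c=M0/2=0, d=(M1−M0)/(6·1)=2/87, b=Δ0−h0·(2M0+M1)/6=85/87
seg 1: a=1, c=M1/2=2/29, d=(M2−M1)/(6·3)=-22/783, b=Δ1−h1·(2M1+M2)/6=91/87
seg 2: a=4, c=M2/2=-16/87, d=(M3−M2)/(6·3)=16/783, b=Δ2−h2·(2M2+M3)/6=61/87
t_q=25/4 → seg 2, τ=9/4; S=4+61/87·τ+-16/87·τ²+16/783·τ³=283/58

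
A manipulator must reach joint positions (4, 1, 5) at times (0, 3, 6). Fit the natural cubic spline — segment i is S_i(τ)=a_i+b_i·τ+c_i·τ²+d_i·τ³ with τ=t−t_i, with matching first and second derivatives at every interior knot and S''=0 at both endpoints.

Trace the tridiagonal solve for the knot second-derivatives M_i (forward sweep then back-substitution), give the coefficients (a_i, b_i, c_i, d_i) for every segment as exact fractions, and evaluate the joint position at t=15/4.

  seg 0: a=4 b=-19/12 c=0 d=7/108
  seg 1: a=1 b=1/6 c=7/12 d=-7/108
S(15/4) = 365/256

Δ: Δ0=-1, Δ1=4/3
row 1: diag=12, rhs=14; c'=1/4, d'=7/6
back: M1=7/6
M: M0=0, M1=7/6, M2=0
seg 0: a=4, c=M0/2=0, d=(M1−M0)/(6·3)=7/108, b=Δ0−h0·(2M0+M1)/6=-19/12
seg 1: a=1, c=M1/2=7/12, d=(M2−M1)/(6·3)=-7/108, b=Δ1−h1·(2M1+M2)/6=1/6
t_q=15/4 → seg 1, τ=3/4; S=1+1/6·τ+7/12·τ²+-7/108·τ³=365/256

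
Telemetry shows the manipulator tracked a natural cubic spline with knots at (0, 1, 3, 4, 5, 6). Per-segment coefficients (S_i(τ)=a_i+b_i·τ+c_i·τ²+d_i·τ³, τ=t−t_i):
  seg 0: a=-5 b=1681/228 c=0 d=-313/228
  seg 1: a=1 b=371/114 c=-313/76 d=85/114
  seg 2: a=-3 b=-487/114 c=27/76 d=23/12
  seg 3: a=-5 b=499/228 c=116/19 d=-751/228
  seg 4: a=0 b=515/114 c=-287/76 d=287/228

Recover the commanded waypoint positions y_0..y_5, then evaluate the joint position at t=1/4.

y_0 = S_0(0) = a_0 = -5
y_1 = S_1(0) = a_1 = 1
y_2 = S_2(0) = a_2 = -3
y_3 = S_3(0) = a_3 = -5
y_4 = S_4(0) = a_4 = 0
y_5 = S_4(1) = 2
t_q=1/4 is in segment 0 (τ=1/4); S_0(τ)=-15459/4864

y_0=-5 y_1=1 y_2=-3 y_3=-5 y_4=0 y_5=2
S(1/4) = -15459/4864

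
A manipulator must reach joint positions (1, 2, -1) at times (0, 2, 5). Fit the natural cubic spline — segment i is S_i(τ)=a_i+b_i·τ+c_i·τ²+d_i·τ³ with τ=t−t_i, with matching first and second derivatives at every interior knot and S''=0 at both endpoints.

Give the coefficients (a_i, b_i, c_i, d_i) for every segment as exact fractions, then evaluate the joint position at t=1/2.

  seg 0: a=1 b=4/5 c=0 d=-3/40
  seg 1: a=2 b=-1/10 c=-9/20 d=1/20
S(1/2) = 89/64

Δ: Δ0=1/2, Δ1=-1
row 1: diag=10, rhs=-9; c'=3/10, d'=-9/10
back: M1=-9/10
M: M0=0, M1=-9/10, M2=0
seg 0: a=1, c=M0/2=0, d=(M1−M0)/(6·2)=-3/40, b=Δ0−h0·(2M0+M1)/6=4/5
seg 1: a=2, c=M1/2=-9/20, d=(M2−M1)/(6·3)=1/20, b=Δ1−h1·(2M1+M2)/6=-1/10
t_q=1/2 → seg 0, τ=1/2; S=1+4/5·τ+0·τ²+-3/40·τ³=89/64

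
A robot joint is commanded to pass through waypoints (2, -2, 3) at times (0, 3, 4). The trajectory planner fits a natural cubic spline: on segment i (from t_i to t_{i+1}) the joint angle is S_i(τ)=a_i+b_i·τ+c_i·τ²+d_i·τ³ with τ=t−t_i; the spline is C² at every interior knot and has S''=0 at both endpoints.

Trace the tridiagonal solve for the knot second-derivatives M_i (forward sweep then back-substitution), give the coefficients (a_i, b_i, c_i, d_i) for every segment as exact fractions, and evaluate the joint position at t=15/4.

  seg 0: a=2 b=-89/24 c=0 d=19/72
  seg 1: a=-2 b=41/12 c=19/8 d=-19/24
S(15/4) = 801/512

Δ: Δ0=-4/3, Δ1=5
row 1: diag=8, rhs=38; c'=1/8, d'=19/4
back: M1=19/4
M: M0=0, M1=19/4, M2=0
seg 0: a=2, c=M0/2=0, d=(M1−M0)/(6·3)=19/72, b=Δ0−h0·(2M0+M1)/6=-89/24
seg 1: a=-2, c=M1/2=19/8, d=(M2−M1)/(6·1)=-19/24, b=Δ1−h1·(2M1+M2)/6=41/12
t_q=15/4 → seg 1, τ=3/4; S=-2+41/12·τ+19/8·τ²+-19/24·τ³=801/512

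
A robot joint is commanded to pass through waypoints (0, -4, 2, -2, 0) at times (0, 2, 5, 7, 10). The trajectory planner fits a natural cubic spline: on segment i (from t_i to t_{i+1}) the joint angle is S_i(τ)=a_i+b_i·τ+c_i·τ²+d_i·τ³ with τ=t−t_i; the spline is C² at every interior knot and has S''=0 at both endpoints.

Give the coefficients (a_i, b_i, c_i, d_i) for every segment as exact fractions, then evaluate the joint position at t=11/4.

  seg 0: a=0 b=-278/87 c=0 d=26/87
  seg 1: a=-4 b=34/87 c=52/29 d=-328/783
  seg 2: a=2 b=-14/87 c=-172/87 d=46/87
  seg 3: a=-2 b=-50/29 c=104/87 d=-104/783
S(11/4) = -23/8

Δ: Δ0=-2, Δ1=2, Δ2=-2, Δ3=2/3
row 1: diag=10, rhs=24; c'=3/10, d'=12/5
row 2: denom=10−3·3/10=91/10; d'=(-24−3·12/5)/(91/10)=-24/7
row 3: denom=10−2·20/91=870/91; d'=(16−2·-24/7)/(870/91)=208/87
back: M3=208/87
back: M2=-24/7−20/91·208/87=-344/87
back: M1=12/5−3/10·-344/87=104/29
M: M0=0, M1=104/29, M2=-344/87, M3=208/87, M4=0
seg 0: a=0, c=M0/2=0, d=(M1−M0)/(6·2)=26/87, b=Δ0−h0·(2M0+M1)/6=-278/87
seg 1: a=-4, c=M1/2=52/29, d=(M2−M1)/(6·3)=-328/783, b=Δ1−h1·(2M1+M2)/6=34/87
seg 2: a=2, c=M2/2=-172/87, d=(M3−M2)/(6·2)=46/87, b=Δ2−h2·(2M2+M3)/6=-14/87
seg 3: a=-2, c=M3/2=104/87, d=(M4−M3)/(6·3)=-104/783, b=Δ3−h3·(2M3+M4)/6=-50/29
t_q=11/4 → seg 1, τ=3/4; S=-4+34/87·τ+52/29·τ²+-328/783·τ³=-23/8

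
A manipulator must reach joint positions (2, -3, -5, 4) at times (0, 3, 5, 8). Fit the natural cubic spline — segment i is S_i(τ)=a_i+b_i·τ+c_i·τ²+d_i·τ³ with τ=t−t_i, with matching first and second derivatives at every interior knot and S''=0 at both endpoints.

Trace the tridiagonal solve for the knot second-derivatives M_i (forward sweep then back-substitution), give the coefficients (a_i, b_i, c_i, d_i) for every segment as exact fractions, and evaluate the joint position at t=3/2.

Δ: Δ0=-5/3, Δ1=-1, Δ2=3
row 1: diag=10, rhs=4; c'=1/5, d'=2/5
row 2: denom=10−2·1/5=48/5; d'=(24−2·2/5)/(48/5)=29/12
back: M2=29/12
back: M1=2/5−1/5·29/12=-1/12
M: M0=0, M1=-1/12, M2=29/12, M3=0
seg 0: a=2, c=M0/2=0, d=(M1−M0)/(6·3)=-1/216, b=Δ0−h0·(2M0+M1)/6=-13/8
seg 1: a=-3, c=M1/2=-1/24, d=(M2−M1)/(6·2)=5/24, b=Δ1−h1·(2M1+M2)/6=-7/4
seg 2: a=-5, c=M2/2=29/24, d=(M3−M2)/(6·3)=-29/216, b=Δ2−h2·(2M2+M3)/6=7/12
t_q=3/2 → seg 0, τ=3/2; S=2+-13/8·τ+0·τ²+-1/216·τ³=-29/64

  seg 0: a=2 b=-13/8 c=0 d=-1/216
  seg 1: a=-3 b=-7/4 c=-1/24 d=5/24
  seg 2: a=-5 b=7/12 c=29/24 d=-29/216
S(3/2) = -29/64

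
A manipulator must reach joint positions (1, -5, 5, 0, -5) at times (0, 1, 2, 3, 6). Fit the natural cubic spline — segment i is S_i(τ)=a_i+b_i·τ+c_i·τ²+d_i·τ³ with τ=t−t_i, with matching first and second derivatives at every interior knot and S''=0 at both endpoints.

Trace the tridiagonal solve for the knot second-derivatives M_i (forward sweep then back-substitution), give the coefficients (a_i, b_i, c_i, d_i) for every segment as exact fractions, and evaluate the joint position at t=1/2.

  seg 0: a=1 b=-1973/174 c=0 d=929/174
  seg 1: a=-5 b=407/87 c=929/58 d=-1861/174
  seg 2: a=5 b=805/174 c=-466/29 d=1121/174
  seg 3: a=0 b=-712/87 c=189/58 d=-21/58
S(1/2) = -1857/464

Δ: Δ0=-6, Δ1=10, Δ2=-5, Δ3=-5/3
row 1: diag=4, rhs=96; c'=1/4, d'=24
row 2: denom=4−1·1/4=15/4; d'=(-90−1·24)/(15/4)=-152/5
row 3: denom=8−1·4/15=116/15; d'=(20−1·-152/5)/(116/15)=189/29
back: M3=189/29
back: M2=-152/5−4/15·189/29=-932/29
back: M1=24−1/4·-932/29=929/29
M: M0=0, M1=929/29, M2=-932/29, M3=189/29, M4=0
seg 0: a=1, c=M0/2=0, d=(M1−M0)/(6·1)=929/174, b=Δ0−h0·(2M0+M1)/6=-1973/174
seg 1: a=-5, c=M1/2=929/58, d=(M2−M1)/(6·1)=-1861/174, b=Δ1−h1·(2M1+M2)/6=407/87
seg 2: a=5, c=M2/2=-466/29, d=(M3−M2)/(6·1)=1121/174, b=Δ2−h2·(2M2+M3)/6=805/174
seg 3: a=0, c=M3/2=189/58, d=(M4−M3)/(6·3)=-21/58, b=Δ3−h3·(2M3+M4)/6=-712/87
t_q=1/2 → seg 0, τ=1/2; S=1+-1973/174·τ+0·τ²+929/174·τ³=-1857/464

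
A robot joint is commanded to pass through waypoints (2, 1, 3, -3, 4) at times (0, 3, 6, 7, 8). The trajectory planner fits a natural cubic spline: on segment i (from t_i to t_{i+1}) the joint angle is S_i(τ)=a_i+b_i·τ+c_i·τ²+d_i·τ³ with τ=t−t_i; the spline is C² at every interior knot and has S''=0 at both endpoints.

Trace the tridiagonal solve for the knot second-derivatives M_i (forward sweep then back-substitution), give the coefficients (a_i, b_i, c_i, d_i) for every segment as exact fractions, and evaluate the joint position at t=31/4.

Δ: Δ0=-1/3, Δ1=2/3, Δ2=-6, Δ3=7
row 1: diag=12, rhs=6; c'=1/4, d'=1/2
row 2: denom=8−3·1/4=29/4; d'=(-40−3·1/2)/(29/4)=-166/29
row 3: denom=4−1·4/29=112/29; d'=(78−1·-166/29)/(112/29)=607/28
back: M3=607/28
back: M2=-166/29−4/29·607/28=-61/7
back: M1=1/2−1/4·-61/7=75/28
M: M0=0, M1=75/28, M2=-61/7, M3=607/28, M4=0
seg 0: a=2, c=M0/2=0, d=(M1−M0)/(6·3)=25/168, b=Δ0−h0·(2M0+M1)/6=-281/168
seg 1: a=1, c=M1/2=75/56, d=(M2−M1)/(6·3)=-319/504, b=Δ1−h1·(2M1+M2)/6=197/84
seg 2: a=3, c=M2/2=-61/14, d=(M3−M2)/(6·1)=851/168, b=Δ2−h2·(2M2+M3)/6=-161/24
seg 3: a=-3, c=M3/2=607/56, d=(M4−M3)/(6·1)=-607/168, b=Δ3−h3·(2M3+M4)/6=-19/84
t_q=31/4 → seg 3, τ=3/4; S=-3+-19/84·τ+607/56·τ²+-607/168·τ³=5029/3584

  seg 0: a=2 b=-281/168 c=0 d=25/168
  seg 1: a=1 b=197/84 c=75/56 d=-319/504
  seg 2: a=3 b=-161/24 c=-61/14 d=851/168
  seg 3: a=-3 b=-19/84 c=607/56 d=-607/168
S(31/4) = 5029/3584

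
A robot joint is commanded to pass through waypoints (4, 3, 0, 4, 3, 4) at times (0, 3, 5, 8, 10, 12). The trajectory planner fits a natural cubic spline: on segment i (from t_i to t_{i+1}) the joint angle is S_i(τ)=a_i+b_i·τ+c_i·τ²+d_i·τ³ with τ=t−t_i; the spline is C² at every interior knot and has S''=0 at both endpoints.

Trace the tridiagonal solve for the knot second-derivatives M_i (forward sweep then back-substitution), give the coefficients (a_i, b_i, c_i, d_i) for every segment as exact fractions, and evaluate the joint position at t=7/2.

Δ: Δ0=-1/3, Δ1=-3/2, Δ2=4/3, Δ3=-1/2, Δ4=1/2
row 1: diag=10, rhs=-7; c'=1/5, d'=-7/10
row 2: denom=10−2·1/5=48/5; d'=(17−2·-7/10)/(48/5)=23/12
row 3: denom=10−3·5/16=145/16; d'=(-11−3·23/12)/(145/16)=-268/145
row 4: denom=8−2·32/145=1096/145; d'=(6−2·-268/145)/(1096/145)=703/548
back: M4=703/548
back: M3=-268/145−32/145·703/548=-292/137
back: M2=23/12−5/16·-292/137=2123/822
back: M1=-7/10−1/5·2123/822=-500/411
M: M0=0, M1=-500/411, M2=2123/822, M3=-292/137, M4=703/548, M5=0
seg 0: a=4, c=M0/2=0, d=(M1−M0)/(6·3)=-250/3699, b=Δ0−h0·(2M0+M1)/6=113/411
seg 1: a=3, c=M1/2=-250/411, d=(M2−M1)/(6·2)=347/1096, b=Δ1−h1·(2M1+M2)/6=-637/411
seg 2: a=0, c=M2/2=2123/1644, d=(M3−M2)/(6·3)=-3875/14796, b=Δ2−h2·(2M2+M3)/6=-151/822
seg 3: a=4, c=M3/2=-146/137, d=(M4−M3)/(6·2)=1871/6576, b=Δ3−h3·(2M3+M4)/6=811/1644
seg 4: a=3, c=M4/2=703/1096, d=(M5−M4)/(6·2)=-703/6576, b=Δ4−h4·(2M4+M5)/6=-146/411
t_q=7/2 → seg 1, τ=1/2; S=3+-637/411·τ+-250/411·τ²+347/1096·τ³=18523/8768

  seg 0: a=4 b=113/411 c=0 d=-250/3699
  seg 1: a=3 b=-637/411 c=-250/411 d=347/1096
  seg 2: a=0 b=-151/822 c=2123/1644 d=-3875/14796
  seg 3: a=4 b=811/1644 c=-146/137 d=1871/6576
  seg 4: a=3 b=-146/411 c=703/1096 d=-703/6576
S(7/2) = 18523/8768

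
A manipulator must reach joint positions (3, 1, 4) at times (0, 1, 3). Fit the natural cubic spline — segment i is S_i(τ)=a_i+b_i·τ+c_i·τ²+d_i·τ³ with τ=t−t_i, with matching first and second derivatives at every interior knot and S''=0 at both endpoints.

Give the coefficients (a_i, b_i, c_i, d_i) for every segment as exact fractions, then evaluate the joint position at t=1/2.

  seg 0: a=3 b=-31/12 c=0 d=7/12
  seg 1: a=1 b=-5/6 c=7/4 d=-7/24
S(1/2) = 57/32

Δ: Δ0=-2, Δ1=3/2
row 1: diag=6, rhs=21; c'=1/3, d'=7/2
back: M1=7/2
M: M0=0, M1=7/2, M2=0
seg 0: a=3, c=M0/2=0, d=(M1−M0)/(6·1)=7/12, b=Δ0−h0·(2M0+M1)/6=-31/12
seg 1: a=1, c=M1/2=7/4, d=(M2−M1)/(6·2)=-7/24, b=Δ1−h1·(2M1+M2)/6=-5/6
t_q=1/2 → seg 0, τ=1/2; S=3+-31/12·τ+0·τ²+7/12·τ³=57/32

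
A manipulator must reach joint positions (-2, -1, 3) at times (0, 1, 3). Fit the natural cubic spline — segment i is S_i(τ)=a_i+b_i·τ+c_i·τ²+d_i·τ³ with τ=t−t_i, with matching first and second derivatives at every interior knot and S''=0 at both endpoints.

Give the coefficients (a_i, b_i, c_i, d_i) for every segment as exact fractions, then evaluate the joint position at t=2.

  seg 0: a=-2 b=5/6 c=0 d=1/6
  seg 1: a=-1 b=4/3 c=1/2 d=-1/12
S(2) = 3/4

Δ: Δ0=1, Δ1=2
row 1: diag=6, rhs=6; c'=1/3, d'=1
back: M1=1
M: M0=0, M1=1, M2=0
seg 0: a=-2, c=M0/2=0, d=(M1−M0)/(6·1)=1/6, b=Δ0−h0·(2M0+M1)/6=5/6
seg 1: a=-1, c=M1/2=1/2, d=(M2−M1)/(6·2)=-1/12, b=Δ1−h1·(2M1+M2)/6=4/3
t_q=2 → seg 1, τ=1; S=-1+4/3·τ+1/2·τ²+-1/12·τ³=3/4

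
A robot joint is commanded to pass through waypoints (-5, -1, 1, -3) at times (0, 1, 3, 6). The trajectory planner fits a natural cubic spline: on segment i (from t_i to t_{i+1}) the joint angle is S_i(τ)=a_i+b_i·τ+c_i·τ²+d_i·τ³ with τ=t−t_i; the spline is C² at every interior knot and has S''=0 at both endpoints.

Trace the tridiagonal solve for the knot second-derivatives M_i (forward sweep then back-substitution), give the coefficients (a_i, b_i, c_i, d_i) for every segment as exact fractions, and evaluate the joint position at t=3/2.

Δ: Δ0=4, Δ1=1, Δ2=-4/3
row 1: diag=6, rhs=-18; c'=1/3, d'=-3
row 2: denom=10−2·1/3=28/3; d'=(-14−2·-3)/(28/3)=-6/7
back: M2=-6/7
back: M1=-3−1/3·-6/7=-19/7
M: M0=0, M1=-19/7, M2=-6/7, M3=0
seg 0: a=-5, c=M0/2=0, d=(M1−M0)/(6·1)=-19/42, b=Δ0−h0·(2M0+M1)/6=187/42
seg 1: a=-1, c=M1/2=-19/14, d=(M2−M1)/(6·2)=13/84, b=Δ1−h1·(2M1+M2)/6=65/21
seg 2: a=1, c=M2/2=-3/7, d=(M3−M2)/(6·3)=1/21, b=Δ2−h2·(2M2+M3)/6=-10/21
t_q=3/2 → seg 1, τ=1/2; S=-1+65/21·τ+-19/14·τ²+13/84·τ³=51/224

  seg 0: a=-5 b=187/42 c=0 d=-19/42
  seg 1: a=-1 b=65/21 c=-19/14 d=13/84
  seg 2: a=1 b=-10/21 c=-3/7 d=1/21
S(3/2) = 51/224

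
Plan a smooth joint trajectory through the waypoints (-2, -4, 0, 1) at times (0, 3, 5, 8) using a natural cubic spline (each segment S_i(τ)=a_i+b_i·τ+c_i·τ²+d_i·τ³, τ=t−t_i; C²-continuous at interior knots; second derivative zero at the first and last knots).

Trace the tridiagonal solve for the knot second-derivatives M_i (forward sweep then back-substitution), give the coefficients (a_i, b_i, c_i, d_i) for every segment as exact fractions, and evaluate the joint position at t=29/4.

  seg 0: a=-2 b=-77/48 c=0 d=5/48
  seg 1: a=-4 b=29/24 c=15/16 d=-13/48
  seg 2: a=0 b=41/24 c=-11/16 d=11/144
S(29/4) = 1263/1024

Δ: Δ0=-2/3, Δ1=2, Δ2=1/3
row 1: diag=10, rhs=16; c'=1/5, d'=8/5
row 2: denom=10−2·1/5=48/5; d'=(-10−2·8/5)/(48/5)=-11/8
back: M2=-11/8
back: M1=8/5−1/5·-11/8=15/8
M: M0=0, M1=15/8, M2=-11/8, M3=0
seg 0: a=-2, c=M0/2=0, d=(M1−M0)/(6·3)=5/48, b=Δ0−h0·(2M0+M1)/6=-77/48
seg 1: a=-4, c=M1/2=15/16, d=(M2−M1)/(6·2)=-13/48, b=Δ1−h1·(2M1+M2)/6=29/24
seg 2: a=0, c=M2/2=-11/16, d=(M3−M2)/(6·3)=11/144, b=Δ2−h2·(2M2+M3)/6=41/24
t_q=29/4 → seg 2, τ=9/4; S=0+41/24·τ+-11/16·τ²+11/144·τ³=1263/1024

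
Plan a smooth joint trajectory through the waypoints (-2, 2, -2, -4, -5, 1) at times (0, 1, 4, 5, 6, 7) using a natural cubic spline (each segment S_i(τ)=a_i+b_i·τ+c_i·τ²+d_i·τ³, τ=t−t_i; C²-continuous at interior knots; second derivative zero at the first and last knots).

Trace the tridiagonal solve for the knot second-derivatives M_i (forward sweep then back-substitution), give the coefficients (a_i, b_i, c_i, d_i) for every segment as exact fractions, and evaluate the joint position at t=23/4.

Δ: Δ0=4, Δ1=-4/3, Δ2=-2, Δ3=-1, Δ4=6
row 1: diag=8, rhs=-32; c'=3/8, d'=-4
row 2: denom=8−3·3/8=55/8; d'=(-4−3·-4)/(55/8)=64/55
row 3: denom=4−1·8/55=212/55; d'=(6−1·64/55)/(212/55)=133/106
row 4: denom=4−1·55/212=793/212; d'=(42−1·133/106)/(793/212)=8638/793
back: M4=8638/793
back: M3=133/106−55/212·8638/793=-1246/793
back: M2=64/55−8/55·-1246/793=1104/793
back: M1=-4−3/8·1104/793=-3586/793
M: M0=0, M1=-3586/793, M2=1104/793, M3=-1246/793, M4=8638/793, M5=0
seg 0: a=-2, c=M0/2=0, d=(M1−M0)/(6·1)=-1793/2379, b=Δ0−h0·(2M0+M1)/6=11309/2379
seg 1: a=2, c=M1/2=-1793/793, d=(M2−M1)/(6·3)=2345/7137, b=Δ1−h1·(2M1+M2)/6=5930/2379
seg 2: a=-2, c=M2/2=552/793, d=(M3−M2)/(6·1)=-1175/2379, b=Δ2−h2·(2M2+M3)/6=-403/183
seg 3: a=-4, c=M3/2=-623/793, d=(M4−M3)/(6·1)=4942/2379, b=Δ3−h3·(2M3+M4)/6=-5452/2379
seg 4: a=-5, c=M4/2=4319/793, d=(M5−M4)/(6·1)=-4319/2379, b=Δ4−h4·(2M4+M5)/6=5636/2379
t_q=23/4 → seg 3, τ=3/4; S=-4+-5452/2379·τ+-623/793·τ²+4942/2379·τ³=-10315/1952

  seg 0: a=-2 b=11309/2379 c=0 d=-1793/2379
  seg 1: a=2 b=5930/2379 c=-1793/793 d=2345/7137
  seg 2: a=-2 b=-403/183 c=552/793 d=-1175/2379
  seg 3: a=-4 b=-5452/2379 c=-623/793 d=4942/2379
  seg 4: a=-5 b=5636/2379 c=4319/793 d=-4319/2379
S(23/4) = -10315/1952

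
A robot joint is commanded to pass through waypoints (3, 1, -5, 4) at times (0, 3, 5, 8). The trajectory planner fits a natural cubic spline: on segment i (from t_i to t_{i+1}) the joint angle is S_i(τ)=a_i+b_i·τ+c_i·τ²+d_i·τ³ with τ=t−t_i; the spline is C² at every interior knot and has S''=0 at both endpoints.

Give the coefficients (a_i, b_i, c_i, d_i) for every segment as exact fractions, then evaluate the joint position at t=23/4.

Δ: Δ0=-2/3, Δ1=-3, Δ2=3
row 1: diag=10, rhs=-14; c'=1/5, d'=-7/5
row 2: denom=10−2·1/5=48/5; d'=(36−2·-7/5)/(48/5)=97/24
back: M2=97/24
back: M1=-7/5−1/5·97/24=-53/24
M: M0=0, M1=-53/24, M2=97/24, M3=0
seg 0: a=3, c=M0/2=0, d=(M1−M0)/(6·3)=-53/432, b=Δ0−h0·(2M0+M1)/6=7/16
seg 1: a=1, c=M1/2=-53/48, d=(M2−M1)/(6·2)=25/48, b=Δ1−h1·(2M1+M2)/6=-23/8
seg 2: a=-5, c=M2/2=97/48, d=(M3−M2)/(6·3)=-97/432, b=Δ2−h2·(2M2+M3)/6=-25/24
t_q=23/4 → seg 2, τ=3/4; S=-5+-25/24·τ+97/48·τ²+-97/432·τ³=-4853/1024

  seg 0: a=3 b=7/16 c=0 d=-53/432
  seg 1: a=1 b=-23/8 c=-53/48 d=25/48
  seg 2: a=-5 b=-25/24 c=97/48 d=-97/432
S(23/4) = -4853/1024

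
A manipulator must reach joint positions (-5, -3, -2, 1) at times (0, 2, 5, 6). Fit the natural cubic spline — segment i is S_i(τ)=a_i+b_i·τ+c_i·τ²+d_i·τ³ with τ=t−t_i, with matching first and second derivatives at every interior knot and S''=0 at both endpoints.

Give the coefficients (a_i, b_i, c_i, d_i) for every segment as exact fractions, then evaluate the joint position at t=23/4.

  seg 0: a=-5 b=293/213 c=0 d=-20/213
  seg 1: a=-3 b=53/213 c=-40/71 d=14/71
  seg 2: a=-2 b=467/213 c=86/71 d=-86/213
S(23/4) = 353/2272

Δ: Δ0=1, Δ1=1/3, Δ2=3
row 1: diag=10, rhs=-4; c'=3/10, d'=-2/5
row 2: denom=8−3·3/10=71/10; d'=(16−3·-2/5)/(71/10)=172/71
back: M2=172/71
back: M1=-2/5−3/10·172/71=-80/71
M: M0=0, M1=-80/71, M2=172/71, M3=0
seg 0: a=-5, c=M0/2=0, d=(M1−M0)/(6·2)=-20/213, b=Δ0−h0·(2M0+M1)/6=293/213
seg 1: a=-3, c=M1/2=-40/71, d=(M2−M1)/(6·3)=14/71, b=Δ1−h1·(2M1+M2)/6=53/213
seg 2: a=-2, c=M2/2=86/71, d=(M3−M2)/(6·1)=-86/213, b=Δ2−h2·(2M2+M3)/6=467/213
t_q=23/4 → seg 2, τ=3/4; S=-2+467/213·τ+86/71·τ²+-86/213·τ³=353/2272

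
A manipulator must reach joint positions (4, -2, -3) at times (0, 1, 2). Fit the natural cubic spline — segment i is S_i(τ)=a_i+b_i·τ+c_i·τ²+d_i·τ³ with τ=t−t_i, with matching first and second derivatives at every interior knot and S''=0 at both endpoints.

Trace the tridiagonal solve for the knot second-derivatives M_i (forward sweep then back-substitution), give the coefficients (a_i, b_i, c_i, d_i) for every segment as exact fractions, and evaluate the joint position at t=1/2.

  seg 0: a=4 b=-29/4 c=0 d=5/4
  seg 1: a=-2 b=-7/2 c=15/4 d=-5/4
S(1/2) = 17/32

Δ: Δ0=-6, Δ1=-1
row 1: diag=4, rhs=30; c'=1/4, d'=15/2
back: M1=15/2
M: M0=0, M1=15/2, M2=0
seg 0: a=4, c=M0/2=0, d=(M1−M0)/(6·1)=5/4, b=Δ0−h0·(2M0+M1)/6=-29/4
seg 1: a=-2, c=M1/2=15/4, d=(M2−M1)/(6·1)=-5/4, b=Δ1−h1·(2M1+M2)/6=-7/2
t_q=1/2 → seg 0, τ=1/2; S=4+-29/4·τ+0·τ²+5/4·τ³=17/32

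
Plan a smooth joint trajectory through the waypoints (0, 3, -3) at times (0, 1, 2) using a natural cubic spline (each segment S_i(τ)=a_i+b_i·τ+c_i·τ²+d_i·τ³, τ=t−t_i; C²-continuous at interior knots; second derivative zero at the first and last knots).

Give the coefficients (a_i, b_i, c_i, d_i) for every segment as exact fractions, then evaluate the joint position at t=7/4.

Δ: Δ0=3, Δ1=-6
row 1: diag=4, rhs=-54; c'=1/4, d'=-27/2
back: M1=-27/2
M: M0=0, M1=-27/2, M2=0
seg 0: a=0, c=M0/2=0, d=(M1−M0)/(6·1)=-9/4, b=Δ0−h0·(2M0+M1)/6=21/4
seg 1: a=3, c=M1/2=-27/4, d=(M2−M1)/(6·1)=9/4, b=Δ1−h1·(2M1+M2)/6=-3/2
t_q=7/4 → seg 1, τ=3/4; S=3+-3/2·τ+-27/4·τ²+9/4·τ³=-249/256

  seg 0: a=0 b=21/4 c=0 d=-9/4
  seg 1: a=3 b=-3/2 c=-27/4 d=9/4
S(7/4) = -249/256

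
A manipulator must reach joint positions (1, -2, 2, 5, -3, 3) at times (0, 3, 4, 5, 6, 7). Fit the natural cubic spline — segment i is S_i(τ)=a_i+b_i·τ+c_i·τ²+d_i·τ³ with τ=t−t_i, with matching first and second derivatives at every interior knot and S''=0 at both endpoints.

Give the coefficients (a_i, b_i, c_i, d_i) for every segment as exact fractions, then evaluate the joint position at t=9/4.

  seg 0: a=1 b=-1144/433 c=0 d=79/433
  seg 1: a=-2 b=989/433 c=711/433 d=32/433
  seg 2: a=2 b=2507/433 c=807/433 d=-2015/433
  seg 3: a=5 b=-1924/433 c=-5238/433 d=3698/433
  seg 4: a=-3 b=-1306/433 c=5856/433 d=-1952/433
S(9/4) = -79433/27712

Δ: Δ0=-1, Δ1=4, Δ2=3, Δ3=-8, Δ4=6
row 1: diag=8, rhs=30; c'=1/8, d'=15/4
row 2: denom=4−1·1/8=31/8; d'=(-6−1·15/4)/(31/8)=-78/31
row 3: denom=4−1·8/31=116/31; d'=(-66−1·-78/31)/(116/31)=-492/29
row 4: denom=4−1·31/116=433/116; d'=(84−1·-492/29)/(433/116)=11712/433
back: M4=11712/433
back: M3=-492/29−31/116·11712/433=-10476/433
back: M2=-78/31−8/31·-10476/433=1614/433
back: M1=15/4−1/8·1614/433=1422/433
M: M0=0, M1=1422/433, M2=1614/433, M3=-10476/433, M4=11712/433, M5=0
seg 0: a=1, c=M0/2=0, d=(M1−M0)/(6·3)=79/433, b=Δ0−h0·(2M0+M1)/6=-1144/433
seg 1: a=-2, c=M1/2=711/433, d=(M2−M1)/(6·1)=32/433, b=Δ1−h1·(2M1+M2)/6=989/433
seg 2: a=2, c=M2/2=807/433, d=(M3−M2)/(6·1)=-2015/433, b=Δ2−h2·(2M2+M3)/6=2507/433
seg 3: a=5, c=M3/2=-5238/433, d=(M4−M3)/(6·1)=3698/433, b=Δ3−h3·(2M3+M4)/6=-1924/433
seg 4: a=-3, c=M4/2=5856/433, d=(M5−M4)/(6·1)=-1952/433, b=Δ4−h4·(2M4+M5)/6=-1306/433
t_q=9/4 → seg 0, τ=9/4; S=1+-1144/433·τ+0·τ²+79/433·τ³=-79433/27712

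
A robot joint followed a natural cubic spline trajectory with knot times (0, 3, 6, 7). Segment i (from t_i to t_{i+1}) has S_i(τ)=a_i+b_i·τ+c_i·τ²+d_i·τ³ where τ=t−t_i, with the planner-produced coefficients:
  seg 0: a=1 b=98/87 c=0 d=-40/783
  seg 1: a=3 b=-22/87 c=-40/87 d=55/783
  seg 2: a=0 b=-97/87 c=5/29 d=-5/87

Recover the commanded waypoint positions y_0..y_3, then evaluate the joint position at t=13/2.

y_0=1 y_1=3 y_2=0 y_3=-1
S(13/2) = -121/232

y_0 = S_0(0) = a_0 = 1
y_1 = S_1(0) = a_1 = 3
y_2 = S_2(0) = a_2 = 0
y_3 = S_2(1) = -1
t_q=13/2 is in segment 2 (τ=1/2); S_2(τ)=-121/232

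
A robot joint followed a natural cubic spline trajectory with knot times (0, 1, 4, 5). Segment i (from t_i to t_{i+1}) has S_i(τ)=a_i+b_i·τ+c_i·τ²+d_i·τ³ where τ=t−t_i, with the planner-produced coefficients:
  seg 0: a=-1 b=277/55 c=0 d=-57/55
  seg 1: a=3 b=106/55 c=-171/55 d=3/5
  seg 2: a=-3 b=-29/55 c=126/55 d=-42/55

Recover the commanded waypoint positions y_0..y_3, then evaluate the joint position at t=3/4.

y_0 = S_0(0) = a_0 = -1
y_1 = S_1(0) = a_1 = 3
y_2 = S_2(0) = a_2 = -3
y_3 = S_2(1) = -2
t_q=3/4 is in segment 0 (τ=3/4); S_0(τ)=8237/3520

y_0=-1 y_1=3 y_2=-3 y_3=-2
S(3/4) = 8237/3520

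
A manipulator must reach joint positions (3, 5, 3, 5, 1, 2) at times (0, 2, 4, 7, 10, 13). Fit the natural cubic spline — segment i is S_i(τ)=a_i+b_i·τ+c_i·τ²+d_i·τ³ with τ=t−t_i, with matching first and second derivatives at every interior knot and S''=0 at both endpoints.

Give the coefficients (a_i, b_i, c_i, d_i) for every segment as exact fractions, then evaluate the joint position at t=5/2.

  seg 0: a=3 b=1301/783 c=0 d=-259/1566
  seg 1: a=5 b=-253/783 c=-259/261 d=256/783
  seg 2: a=3 b=-289/783 c=253/261 d=-1466/7047
  seg 3: a=5 b=-133/783 c=-707/783 d=1210/7047
  seg 4: a=1 b=-745/783 c=503/783 d=-503/7047
S(5/2) = 4835/1044

Δ: Δ0=1, Δ1=-1, Δ2=2/3, Δ3=-4/3, Δ4=1/3
row 1: diag=8, rhs=-12; c'=1/4, d'=-3/2
row 2: denom=10−2·1/4=19/2; d'=(10−2·-3/2)/(19/2)=26/19
row 3: denom=12−3·6/19=210/19; d'=(-12−3·26/19)/(210/19)=-51/35
row 4: denom=12−3·19/70=783/70; d'=(10−3·-51/35)/(783/70)=1006/783
back: M4=1006/783
back: M3=-51/35−19/70·1006/783=-1414/783
back: M2=26/19−6/19·-1414/783=506/261
back: M1=-3/2−1/4·506/261=-518/261
M: M0=0, M1=-518/261, M2=506/261, M3=-1414/783, M4=1006/783, M5=0
seg 0: a=3, c=M0/2=0, d=(M1−M0)/(6·2)=-259/1566, b=Δ0−h0·(2M0+M1)/6=1301/783
seg 1: a=5, c=M1/2=-259/261, d=(M2−M1)/(6·2)=256/783, b=Δ1−h1·(2M1+M2)/6=-253/783
seg 2: a=3, c=M2/2=253/261, d=(M3−M2)/(6·3)=-1466/7047, b=Δ2−h2·(2M2+M3)/6=-289/783
seg 3: a=5, c=M3/2=-707/783, d=(M4−M3)/(6·3)=1210/7047, b=Δ3−h3·(2M3+M4)/6=-133/783
seg 4: a=1, c=M4/2=503/783, d=(M5−M4)/(6·3)=-503/7047, b=Δ4−h4·(2M4+M5)/6=-745/783
t_q=5/2 → seg 1, τ=1/2; S=5+-253/783·τ+-259/261·τ²+256/783·τ³=4835/1044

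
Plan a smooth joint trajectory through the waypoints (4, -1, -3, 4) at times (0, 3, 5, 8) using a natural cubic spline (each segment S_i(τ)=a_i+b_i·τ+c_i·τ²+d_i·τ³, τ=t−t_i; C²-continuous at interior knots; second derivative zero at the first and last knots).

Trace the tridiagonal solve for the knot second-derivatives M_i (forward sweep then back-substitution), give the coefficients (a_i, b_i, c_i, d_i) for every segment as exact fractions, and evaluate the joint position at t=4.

  seg 0: a=4 b=-5/3 c=0 d=0
  seg 1: a=-1 b=-5/3 c=0 d=1/6
  seg 2: a=-3 b=1/3 c=1 d=-1/9
S(4) = -5/2

Δ: Δ0=-5/3, Δ1=-1, Δ2=7/3
row 1: diag=10, rhs=4; c'=1/5, d'=2/5
row 2: denom=10−2·1/5=48/5; d'=(20−2·2/5)/(48/5)=2
back: M2=2
back: M1=2/5−1/5·2=0
M: M0=0, M1=0, M2=2, M3=0
seg 0: a=4, c=M0/2=0, d=(M1−M0)/(6·3)=0, b=Δ0−h0·(2M0+M1)/6=-5/3
seg 1: a=-1, c=M1/2=0, d=(M2−M1)/(6·2)=1/6, b=Δ1−h1·(2M1+M2)/6=-5/3
seg 2: a=-3, c=M2/2=1, d=(M3−M2)/(6·3)=-1/9, b=Δ2−h2·(2M2+M3)/6=1/3
t_q=4 → seg 1, τ=1; S=-1+-5/3·τ+0·τ²+1/6·τ³=-5/2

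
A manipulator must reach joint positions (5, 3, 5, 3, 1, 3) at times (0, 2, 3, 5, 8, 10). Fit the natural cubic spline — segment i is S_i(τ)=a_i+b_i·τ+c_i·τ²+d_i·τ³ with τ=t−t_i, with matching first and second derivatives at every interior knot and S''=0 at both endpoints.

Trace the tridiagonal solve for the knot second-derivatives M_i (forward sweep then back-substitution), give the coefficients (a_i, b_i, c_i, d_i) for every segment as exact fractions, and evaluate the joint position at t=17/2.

Δ: Δ0=-1, Δ1=2, Δ2=-1, Δ3=-2/3, Δ4=1
row 1: diag=6, rhs=18; c'=1/6, d'=3
row 2: denom=6−1·1/6=35/6; d'=(-18−1·3)/(35/6)=-18/5
row 3: denom=10−2·12/35=326/35; d'=(2−2·-18/5)/(326/35)=161/163
row 4: denom=10−3·105/326=2945/326; d'=(10−3·161/163)/(2945/326)=74/95
back: M4=74/95
back: M3=161/163−105/326·74/95=14/19
back: M2=-18/5−12/35·14/19=-366/95
back: M1=3−1/6·-366/95=346/95
M: M0=0, M1=346/95, M2=-366/95, M3=14/19, M4=74/95, M5=0
seg 0: a=5, c=M0/2=0, d=(M1−M0)/(6·2)=173/570, b=Δ0−h0·(2M0+M1)/6=-631/285
seg 1: a=3, c=M1/2=173/95, d=(M2−M1)/(6·1)=-356/285, b=Δ1−h1·(2M1+M2)/6=407/285
seg 2: a=5, c=M2/2=-183/95, d=(M3−M2)/(6·2)=109/285, b=Δ2−h2·(2M2+M3)/6=377/285
seg 3: a=3, c=M3/2=7/19, d=(M4−M3)/(6·3)=2/855, b=Δ3−h3·(2M3+M4)/6=-511/285
seg 4: a=1, c=M4/2=37/95, d=(M5−M4)/(6·2)=-37/570, b=Δ4−h4·(2M4+M5)/6=137/285
t_q=17/2 → seg 4, τ=1/2; S=1+137/285·τ+37/95·τ²+-37/570·τ³=2021/1520

  seg 0: a=5 b=-631/285 c=0 d=173/570
  seg 1: a=3 b=407/285 c=173/95 d=-356/285
  seg 2: a=5 b=377/285 c=-183/95 d=109/285
  seg 3: a=3 b=-511/285 c=7/19 d=2/855
  seg 4: a=1 b=137/285 c=37/95 d=-37/570
S(17/2) = 2021/1520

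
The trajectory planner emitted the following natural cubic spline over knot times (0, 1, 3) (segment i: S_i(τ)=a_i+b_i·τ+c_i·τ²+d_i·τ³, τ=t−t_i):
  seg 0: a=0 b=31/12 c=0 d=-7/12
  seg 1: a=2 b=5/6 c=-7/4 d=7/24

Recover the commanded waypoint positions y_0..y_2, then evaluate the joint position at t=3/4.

y_0=0 y_1=2 y_2=-1
S(3/4) = 433/256

y_0 = S_0(0) = a_0 = 0
y_1 = S_1(0) = a_1 = 2
y_2 = S_1(2) = -1
t_q=3/4 is in segment 0 (τ=3/4); S_0(τ)=433/256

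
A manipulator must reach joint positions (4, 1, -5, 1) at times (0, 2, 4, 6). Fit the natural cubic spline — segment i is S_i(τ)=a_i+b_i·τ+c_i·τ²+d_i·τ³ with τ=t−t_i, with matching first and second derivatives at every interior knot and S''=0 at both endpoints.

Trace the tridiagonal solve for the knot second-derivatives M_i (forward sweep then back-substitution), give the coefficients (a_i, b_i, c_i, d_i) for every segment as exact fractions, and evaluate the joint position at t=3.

Δ: Δ0=-3/2, Δ1=-3, Δ2=3
row 1: diag=8, rhs=-9; c'=1/4, d'=-9/8
row 2: denom=8−2·1/4=15/2; d'=(36−2·-9/8)/(15/2)=51/10
back: M2=51/10
back: M1=-9/8−1/4·51/10=-12/5
M: M0=0, M1=-12/5, M2=51/10, M3=0
seg 0: a=4, c=M0/2=0, d=(M1−M0)/(6·2)=-1/5, b=Δ0−h0·(2M0+M1)/6=-7/10
seg 1: a=1, c=M1/2=-6/5, d=(M2−M1)/(6·2)=5/8, b=Δ1−h1·(2M1+M2)/6=-31/10
seg 2: a=-5, c=M2/2=51/20, d=(M3−M2)/(6·2)=-17/40, b=Δ2−h2·(2M2+M3)/6=-2/5
t_q=3 → seg 1, τ=1; S=1+-31/10·τ+-6/5·τ²+5/8·τ³=-107/40

  seg 0: a=4 b=-7/10 c=0 d=-1/5
  seg 1: a=1 b=-31/10 c=-6/5 d=5/8
  seg 2: a=-5 b=-2/5 c=51/20 d=-17/40
S(3) = -107/40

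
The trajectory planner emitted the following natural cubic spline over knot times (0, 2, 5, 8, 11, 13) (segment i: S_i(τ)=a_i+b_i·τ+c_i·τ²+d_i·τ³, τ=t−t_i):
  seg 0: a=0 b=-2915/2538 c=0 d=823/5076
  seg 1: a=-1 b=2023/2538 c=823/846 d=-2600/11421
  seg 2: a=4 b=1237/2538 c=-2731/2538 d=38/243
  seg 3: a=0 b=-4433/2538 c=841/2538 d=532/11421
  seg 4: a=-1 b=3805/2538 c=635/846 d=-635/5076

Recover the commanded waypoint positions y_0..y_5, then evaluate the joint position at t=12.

y_0=0 y_1=-1 y_2=4 y_3=0 y_4=-1 y_5=4
S(12) = 1903/1692

y_0 = S_0(0) = a_0 = 0
y_1 = S_1(0) = a_1 = -1
y_2 = S_2(0) = a_2 = 4
y_3 = S_3(0) = a_3 = 0
y_4 = S_4(0) = a_4 = -1
y_5 = S_4(2) = 4
t_q=12 is in segment 4 (τ=1); S_4(τ)=1903/1692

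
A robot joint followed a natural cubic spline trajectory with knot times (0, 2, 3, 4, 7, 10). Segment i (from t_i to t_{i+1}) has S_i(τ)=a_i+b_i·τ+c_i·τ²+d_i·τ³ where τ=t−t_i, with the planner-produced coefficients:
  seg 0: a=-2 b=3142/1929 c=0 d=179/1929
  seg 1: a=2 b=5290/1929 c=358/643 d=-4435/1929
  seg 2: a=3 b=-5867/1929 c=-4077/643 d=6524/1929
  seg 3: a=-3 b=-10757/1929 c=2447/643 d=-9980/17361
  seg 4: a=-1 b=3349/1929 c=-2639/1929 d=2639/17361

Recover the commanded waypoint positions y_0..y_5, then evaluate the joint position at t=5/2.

y_0=-2 y_1=2 y_2=3 y_3=-3 y_4=-1 y_5=-4
S(5/2) = 16579/5144

y_0 = S_0(0) = a_0 = -2
y_1 = S_1(0) = a_1 = 2
y_2 = S_2(0) = a_2 = 3
y_3 = S_3(0) = a_3 = -3
y_4 = S_4(0) = a_4 = -1
y_5 = S_4(3) = -4
t_q=5/2 is in segment 1 (τ=1/2); S_1(τ)=16579/5144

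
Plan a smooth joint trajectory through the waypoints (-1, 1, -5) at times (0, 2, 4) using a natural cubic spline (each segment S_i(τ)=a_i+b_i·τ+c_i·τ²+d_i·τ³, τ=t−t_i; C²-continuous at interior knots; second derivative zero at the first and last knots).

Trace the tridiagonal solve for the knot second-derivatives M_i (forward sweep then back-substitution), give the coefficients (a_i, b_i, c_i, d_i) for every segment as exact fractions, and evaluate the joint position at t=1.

Δ: Δ0=1, Δ1=-3
row 1: diag=8, rhs=-24; c'=1/4, d'=-3
back: M1=-3
M: M0=0, M1=-3, M2=0
seg 0: a=-1, c=M0/2=0, d=(M1−M0)/(6·2)=-1/4, b=Δ0−h0·(2M0+M1)/6=2
seg 1: a=1, c=M1/2=-3/2, d=(M2−M1)/(6·2)=1/4, b=Δ1−h1·(2M1+M2)/6=-1
t_q=1 → seg 0, τ=1; S=-1+2·τ+0·τ²+-1/4·τ³=3/4

  seg 0: a=-1 b=2 c=0 d=-1/4
  seg 1: a=1 b=-1 c=-3/2 d=1/4
S(1) = 3/4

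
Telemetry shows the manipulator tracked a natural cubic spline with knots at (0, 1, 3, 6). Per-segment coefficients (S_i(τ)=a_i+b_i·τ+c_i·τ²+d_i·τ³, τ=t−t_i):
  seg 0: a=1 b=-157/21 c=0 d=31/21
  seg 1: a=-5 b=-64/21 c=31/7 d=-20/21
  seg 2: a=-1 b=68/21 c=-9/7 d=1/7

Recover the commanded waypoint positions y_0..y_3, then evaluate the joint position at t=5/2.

y_0=1 y_1=-5 y_2=-1 y_3=1
S(5/2) = -79/28

y_0 = S_0(0) = a_0 = 1
y_1 = S_1(0) = a_1 = -5
y_2 = S_2(0) = a_2 = -1
y_3 = S_2(3) = 1
t_q=5/2 is in segment 1 (τ=3/2); S_1(τ)=-79/28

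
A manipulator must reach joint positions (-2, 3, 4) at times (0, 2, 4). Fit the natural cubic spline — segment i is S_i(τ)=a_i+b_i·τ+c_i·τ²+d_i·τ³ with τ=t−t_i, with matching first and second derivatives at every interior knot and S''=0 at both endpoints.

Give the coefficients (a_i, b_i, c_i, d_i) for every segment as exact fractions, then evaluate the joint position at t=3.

Δ: Δ0=5/2, Δ1=1/2
row 1: diag=8, rhs=-12; c'=1/4, d'=-3/2
back: M1=-3/2
M: M0=0, M1=-3/2, M2=0
seg 0: a=-2, c=M0/2=0, d=(M1−M0)/(6·2)=-1/8, b=Δ0−h0·(2M0+M1)/6=3
seg 1: a=3, c=M1/2=-3/4, d=(M2−M1)/(6·2)=1/8, b=Δ1−h1·(2M1+M2)/6=3/2
t_q=3 → seg 1, τ=1; S=3+3/2·τ+-3/4·τ²+1/8·τ³=31/8

  seg 0: a=-2 b=3 c=0 d=-1/8
  seg 1: a=3 b=3/2 c=-3/4 d=1/8
S(3) = 31/8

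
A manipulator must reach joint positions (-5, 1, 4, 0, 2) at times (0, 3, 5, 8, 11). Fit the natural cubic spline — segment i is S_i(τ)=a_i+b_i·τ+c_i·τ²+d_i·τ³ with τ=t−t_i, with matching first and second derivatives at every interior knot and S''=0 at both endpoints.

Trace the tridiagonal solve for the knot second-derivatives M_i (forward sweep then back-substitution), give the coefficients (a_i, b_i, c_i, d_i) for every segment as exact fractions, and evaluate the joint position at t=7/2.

  seg 0: a=-5 b=1367/708 c=0 d=49/6372
  seg 1: a=1 b=757/354 c=49/708 d=-275/1416
  seg 2: a=4 b=5/59 c=-194/177 d=331/1593
  seg 3: a=0 b=-52/59 c=137/177 d=-137/1593
S(7/2) = 7787/3776

Δ: Δ0=2, Δ1=3/2, Δ2=-4/3, Δ3=2/3
row 1: diag=10, rhs=-3; c'=1/5, d'=-3/10
row 2: denom=10−2·1/5=48/5; d'=(-17−2·-3/10)/(48/5)=-41/24
row 3: denom=12−3·5/16=177/16; d'=(12−3·-41/24)/(177/16)=274/177
back: M3=274/177
back: M2=-41/24−5/16·274/177=-388/177
back: M1=-3/10−1/5·-388/177=49/354
M: M0=0, M1=49/354, M2=-388/177, M3=274/177, M4=0
seg 0: a=-5, c=M0/2=0, d=(M1−M0)/(6·3)=49/6372, b=Δ0−h0·(2M0+M1)/6=1367/708
seg 1: a=1, c=M1/2=49/708, d=(M2−M1)/(6·2)=-275/1416, b=Δ1−h1·(2M1+M2)/6=757/354
seg 2: a=4, c=M2/2=-194/177, d=(M3−M2)/(6·3)=331/1593, b=Δ2−h2·(2M2+M3)/6=5/59
seg 3: a=0, c=M3/2=137/177, d=(M4−M3)/(6·3)=-137/1593, b=Δ3−h3·(2M3+M4)/6=-52/59
t_q=7/2 → seg 1, τ=1/2; S=1+757/354·τ+49/708·τ²+-275/1416·τ³=7787/3776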